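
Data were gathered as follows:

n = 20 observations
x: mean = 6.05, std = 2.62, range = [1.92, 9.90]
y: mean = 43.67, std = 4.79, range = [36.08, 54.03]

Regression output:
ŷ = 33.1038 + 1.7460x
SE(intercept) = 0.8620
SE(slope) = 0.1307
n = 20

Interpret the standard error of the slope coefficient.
SE(slope) = 0.1307 measures the uncertainty in the estimated slope. The coefficient is estimated precisely (SE/|β̂₁| = 7.5%).

What SE measures:
- The standard error quantifies the sampling variability of the coefficient estimate
- It is the estimated standard deviation of β̂₁ across hypothetical repeated samples of the same size
- Smaller SE → more precise estimate

Relative precision:
- SE / |β̂₁| = 0.1307 / 1.7460 = 7.5%
- Rule of thumb (under 20%: precise; 20% to under 50%: moderately precise; 50% or more: imprecise) → precise

Link to interval estimation: a confidence interval for β₁ is β̂₁ ± t* × 0.1307, so SE sets the half-width per unit of t*.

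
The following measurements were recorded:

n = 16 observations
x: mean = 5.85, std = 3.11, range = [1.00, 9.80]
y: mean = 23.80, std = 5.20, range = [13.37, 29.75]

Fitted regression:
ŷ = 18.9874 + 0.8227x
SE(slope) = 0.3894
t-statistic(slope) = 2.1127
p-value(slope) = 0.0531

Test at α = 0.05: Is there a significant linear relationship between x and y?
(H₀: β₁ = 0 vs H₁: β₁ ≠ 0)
Fail to reject H₀: p-value = 0.0531 ≥ α = 0.05. The linear relationship is not significant at the 5% level.

Hypothesis test for the slope coefficient:

H₀: β₁ = 0 (no linear relationship)
H₁: β₁ ≠ 0 (linear relationship exists)

Test statistic: t = β̂₁ / SE(β̂₁) = 0.8227 / 0.3894 = 2.1127

p = 0.0531: how often a slope estimate this far from 0 (in SE units) would arise by chance if β₁ were truly 0.

Decision rule: reject H₀ if p-value < α.
p-value = 0.0531 ≥ α = 0.05 → fail to reject H₀.

At α = 0.05 the data do not provide convincing evidence of a nonzero slope.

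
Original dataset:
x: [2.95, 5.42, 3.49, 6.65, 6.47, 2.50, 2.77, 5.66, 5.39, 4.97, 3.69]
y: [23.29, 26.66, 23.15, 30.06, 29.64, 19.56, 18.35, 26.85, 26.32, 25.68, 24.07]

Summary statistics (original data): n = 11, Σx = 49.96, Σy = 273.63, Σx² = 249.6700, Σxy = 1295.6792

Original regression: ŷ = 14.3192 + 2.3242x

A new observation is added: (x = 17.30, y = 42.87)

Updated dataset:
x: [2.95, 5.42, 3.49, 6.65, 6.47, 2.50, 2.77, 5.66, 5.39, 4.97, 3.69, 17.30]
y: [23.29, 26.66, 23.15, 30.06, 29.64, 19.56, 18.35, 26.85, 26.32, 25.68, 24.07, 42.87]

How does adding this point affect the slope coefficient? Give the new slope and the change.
The slope changes from 2.3242 to 1.5314 (change of -0.7928, or -34.1%).

x = 17.30 lies well outside the original x-range [2.50, 6.65] (x̄ ≈ 4.54), so this observation has high leverage and can move the slope substantially.

Step 1: Update the sums with the new point (n goes from 11 to 12)
Σx  = 49.96 + 17.30 = 67.26
Σy  = 273.63 + 42.87 = 316.50
Σx² = 249.6700 + 17.30² = 249.6700 + 299.2900 = 548.9600
Σxy = 1295.6792 + 17.30×42.87 = 1295.6792 + 741.6510 = 2037.3302

Step 2: Recompute the slope with b₁ = (nΣxy − ΣxΣy) / (nΣx² − (Σx)²)
Numerator   = 12×2037.3302 − 67.26×316.50 = 24447.9624 − 21287.7900 = 3160.1724
Denominator = 12×548.9600 − 67.26² = 6587.5200 − 4523.9076 = 2063.6124
b₁(new) = 3160.1724 / 2063.6124 = 1.5314

(Same formula on the original sums: (11×1295.6792 − 49.96×273.63) / (11×249.6700 − 49.96²) = 581.9164 / 250.3684 = 2.3242, matching the given fit.)

Step 3: Change in slope
Δβ₁ = 1.5314 − 2.3242 = -0.7928
Relative change = -0.7928 / 2.3242 × 100% = -34.1%
→ the slope decreases when the point is added.

Because the point sits below the extension of the original line at a high-leverage x, it tilts the fit down.
In practice: check such a point for data-entry or measurement error; examine leverage (hᵢ) and Cook's distance rather than deleting it automatically.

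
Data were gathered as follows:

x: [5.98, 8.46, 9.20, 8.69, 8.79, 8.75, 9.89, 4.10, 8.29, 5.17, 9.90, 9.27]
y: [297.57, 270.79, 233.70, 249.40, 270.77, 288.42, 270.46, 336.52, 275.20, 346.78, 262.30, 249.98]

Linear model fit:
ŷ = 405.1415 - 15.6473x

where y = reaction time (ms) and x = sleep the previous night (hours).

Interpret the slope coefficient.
For each additional hour of sleep, predicted reaction time decreases by approximately 15.6473 ms.

The slope β₁ = -15.6473 gives the rate at which the fitted reaction time changes with sleep.

Interpretation:
- Sleep up by 1 hour → predicted reaction time decreases by 15.6473 ms
- The effect is assumed constant over the observed range of x (linearity)
- The slope describes association in these data, not necessarily a causal effect

The intercept β₀ = 405.1415 is the predicted reaction time when sleep = 0; since the smallest observed x is 4.10, this is an extrapolation and mainly anchors the line.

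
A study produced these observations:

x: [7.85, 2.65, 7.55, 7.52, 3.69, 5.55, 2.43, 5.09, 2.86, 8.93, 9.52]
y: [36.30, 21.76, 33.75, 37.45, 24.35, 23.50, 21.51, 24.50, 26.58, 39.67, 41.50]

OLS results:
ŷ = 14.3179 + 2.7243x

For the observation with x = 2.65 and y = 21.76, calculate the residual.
Residual = 0.2227

The residual is the difference between the actual value and the predicted value:

Residual = y - ŷ

Step 1: Calculate predicted value
ŷ = 14.3179 + 2.7243 × 2.65
ŷ = 21.5373

Step 2: Calculate residual
Residual = 21.76 - 21.5373
Residual = 0.2227

Sign check: y > ŷ, so the point is above the line and the fit underestimates here.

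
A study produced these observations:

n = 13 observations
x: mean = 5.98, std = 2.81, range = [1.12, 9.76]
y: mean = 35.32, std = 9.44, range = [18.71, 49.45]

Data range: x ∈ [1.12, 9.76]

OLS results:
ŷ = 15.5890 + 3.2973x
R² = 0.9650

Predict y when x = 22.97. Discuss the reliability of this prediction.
ŷ = 91.3280 (extrapolation — x = 22.97 lies outside [1.12, 9.76], so reliability is low).

Prediction calculation:
ŷ = 15.5890 + 3.2973 × 22.97
ŷ = 91.3280

Reliability:
- Data range: x ∈ [1.12, 9.76]
- Prediction point: x = 22.97 is 13.21 units above the observed range → this is EXTRAPOLATION, not interpolation

Why that matters here:
- The standard error of prediction grows with (x − x̄)², and x = 22.97 is far from x̄ = 5.98
- The linear relationship may not hold outside the observed range

Report the number if required, but flag clearly that it is an extrapolation.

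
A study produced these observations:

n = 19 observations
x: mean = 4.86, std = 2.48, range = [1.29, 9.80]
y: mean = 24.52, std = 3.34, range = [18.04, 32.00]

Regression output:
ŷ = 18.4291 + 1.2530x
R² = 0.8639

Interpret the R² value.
R² = 0.8639 means 86.39% of the variation in y is explained by the linear relationship with x. This indicates a strong fit.

R² (coefficient of determination) measures the proportion of variance in y explained by the regression model.

Here R² = 0.8639:
- Explained: 86.39% of the variation in y
- Unexplained (residual): 100% − 86.39% = 13.61%
- Rule of thumb (below 0.3 weak; 0.3 to below 0.7 moderate; 0.7 and above strong) → strong

Calculation: R² = 1 − (SS_res / SS_tot), where SS_res is the sum of squared residuals and SS_tot the total sum of squares.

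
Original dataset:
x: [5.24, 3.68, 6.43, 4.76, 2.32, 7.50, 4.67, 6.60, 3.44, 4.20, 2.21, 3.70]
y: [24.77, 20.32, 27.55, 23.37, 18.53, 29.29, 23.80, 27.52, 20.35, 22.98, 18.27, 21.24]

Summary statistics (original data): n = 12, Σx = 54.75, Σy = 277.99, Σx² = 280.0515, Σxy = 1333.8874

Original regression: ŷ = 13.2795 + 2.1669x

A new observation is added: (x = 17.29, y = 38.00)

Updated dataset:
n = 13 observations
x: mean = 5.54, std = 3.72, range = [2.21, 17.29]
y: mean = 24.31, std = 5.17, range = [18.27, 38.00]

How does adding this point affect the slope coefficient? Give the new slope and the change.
Adding the point moves β₁ from 2.1669 to 1.3340, i.e. it decreases by 0.8329 (-38.4%).

x = 17.29 lies well outside the original x-range [2.21, 7.50] (x̄ ≈ 4.56), so this observation has high leverage and can move the slope substantially.

Step 1: Update the sums with the new point (n goes from 12 to 13)
Σx  = 54.75 + 17.29 = 72.04
Σy  = 277.99 + 38.00 = 315.99
Σx² = 280.0515 + 17.29² = 280.0515 + 298.9441 = 578.9956
Σxy = 1333.8874 + 17.29×38.00 = 1333.8874 + 657.0200 = 1990.9074

Step 2: Recompute the slope with b₁ = (nΣxy − ΣxΣy) / (nΣx² − (Σx)²)
Numerator   = 13×1990.9074 − 72.04×315.99 = 25881.7962 − 22763.9196 = 3117.8766
Denominator = 13×578.9956 − 72.04² = 7526.9428 − 5189.7616 = 2337.1812
b₁(new) = 3117.8766 / 2337.1812 = 1.3340

(Same formula on the original sums: (12×1333.8874 − 54.75×277.99) / (12×280.0515 − 54.75²) = 786.6963 / 363.0555 = 2.1669, matching the given fit.)

Step 3: Change in slope
Δβ₁ = 1.3340 − 2.1669 = -0.8329
Relative change = -0.8329 / 2.1669 × 100% = -38.4%
→ the slope decreases when the point is added.

Because the point sits below the extension of the original line at a high-leverage x, it tilts the fit down.
In practice: examine leverage (hᵢ) and Cook's distance rather than deleting it automatically.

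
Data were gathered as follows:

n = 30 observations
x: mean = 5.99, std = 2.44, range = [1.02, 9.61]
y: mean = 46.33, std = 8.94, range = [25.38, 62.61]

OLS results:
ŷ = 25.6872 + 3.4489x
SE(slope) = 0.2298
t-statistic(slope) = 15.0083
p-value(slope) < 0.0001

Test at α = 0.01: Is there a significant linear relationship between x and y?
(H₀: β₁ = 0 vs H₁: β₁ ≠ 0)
Reject H₀: p-value < 0.0001 < α = 0.01. The linear relationship is significant at the 1% level.

Hypothesis test for the slope coefficient:

H₀: β₁ = 0 (no linear relationship)
H₁: β₁ ≠ 0 (linear relationship exists)

Test statistic: t = β̂₁ / SE(β̂₁) = 3.4489 / 0.2298 = 15.0083

The p-value (<0.0001) is the probability, under H₀, of a t-statistic at least as extreme as |t| = 15.0083 (two-sided, df = n − 2 = 28).

Decision rule: reject H₀ if p-value < α.
p-value < 0.0001 < α = 0.01 → reject H₀.

At α = 0.01 the data do provide convincing evidence of a nonzero slope.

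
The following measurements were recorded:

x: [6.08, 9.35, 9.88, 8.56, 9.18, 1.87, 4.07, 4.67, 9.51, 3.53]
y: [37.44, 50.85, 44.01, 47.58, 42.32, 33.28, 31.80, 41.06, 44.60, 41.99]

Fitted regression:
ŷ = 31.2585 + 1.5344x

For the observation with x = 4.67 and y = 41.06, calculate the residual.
Residual = 2.6359

The residual is the difference between the actual value and the predicted value:

Residual = y - ŷ

Step 1: Calculate predicted value
ŷ = 31.2585 + 1.5344 × 4.67
ŷ = 38.4241

Step 2: Calculate residual
Residual = 41.06 - 38.4241
Residual = 2.6359

The residual is positive, so the observed y = 41.06 sits above the regression line (the line underestimates it by 2.6359).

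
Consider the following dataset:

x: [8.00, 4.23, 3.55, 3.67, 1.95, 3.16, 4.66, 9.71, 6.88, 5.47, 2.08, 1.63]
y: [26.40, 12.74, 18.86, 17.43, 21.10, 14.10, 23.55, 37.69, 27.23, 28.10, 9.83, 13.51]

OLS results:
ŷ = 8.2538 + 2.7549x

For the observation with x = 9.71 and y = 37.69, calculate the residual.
Residual = 2.6861

The residual is the difference between the actual value and the predicted value:

Residual = y - ŷ

Step 1: Calculate predicted value
ŷ = 8.2538 + 2.7549 × 9.71
ŷ = 35.0039

Step 2: Calculate residual
Residual = 37.69 - 35.0039
Residual = 2.6861

The residual is positive, so the observed y = 37.69 sits above the regression line (the line underestimates it by 2.6861).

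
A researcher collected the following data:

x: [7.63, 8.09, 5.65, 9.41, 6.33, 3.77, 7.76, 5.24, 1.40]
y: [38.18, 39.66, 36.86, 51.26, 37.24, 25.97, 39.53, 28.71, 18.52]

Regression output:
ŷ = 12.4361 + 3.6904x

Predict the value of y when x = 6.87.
ŷ = 37.7891

To predict y for x = 6.87, substitute into the regression equation:

ŷ = 12.4361 + 3.6904 × 6.87
ŷ = 12.4361 + 25.3530
ŷ = 37.7891

This is a point prediction; actual observations scatter around it by roughly the residual standard deviation.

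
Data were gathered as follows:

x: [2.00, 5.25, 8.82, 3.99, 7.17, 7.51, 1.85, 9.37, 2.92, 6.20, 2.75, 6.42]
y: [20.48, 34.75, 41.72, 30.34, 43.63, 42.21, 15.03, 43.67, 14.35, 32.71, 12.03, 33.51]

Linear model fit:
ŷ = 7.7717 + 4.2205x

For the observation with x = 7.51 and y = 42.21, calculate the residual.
Residual = 2.7423

The residual is the difference between the actual value and the predicted value:

Residual = y - ŷ

Step 1: Calculate predicted value
ŷ = 7.7717 + 4.2205 × 7.51
ŷ = 39.4677

Step 2: Calculate residual
Residual = 42.21 - 39.4677
Residual = 2.7423

Interpretation: the model underestimates the actual value by 2.7423 at this point (positive residual → observation lies above the fitted line).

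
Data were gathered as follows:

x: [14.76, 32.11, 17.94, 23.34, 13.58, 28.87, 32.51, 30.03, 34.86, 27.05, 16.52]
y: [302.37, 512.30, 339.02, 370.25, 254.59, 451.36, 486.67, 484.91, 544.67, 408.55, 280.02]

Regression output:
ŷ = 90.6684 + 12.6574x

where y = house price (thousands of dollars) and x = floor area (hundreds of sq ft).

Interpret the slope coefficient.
An increase of one hundred sq ft in floor area is associated with a 12.6574 thousand dollars increase in predicted house price.

The slope coefficient β₁ = 12.6574 represents the marginal effect of floor area on house price.

Interpretation:
- Floor area up by 1 hundred sq ft → predicted house price increases by 12.6574 thousand dollars
- This is a linear approximation: the same per-unit change is assumed across the whole observed x range
- The sign (+) gives the direction; the magnitude 12.6574 gives the size of the effect per hundred sq ft

The intercept β₀ = 90.6684 is the predicted house price when floor area = 0; since the smallest observed x is 13.58, this is an extrapolation and mainly anchors the line.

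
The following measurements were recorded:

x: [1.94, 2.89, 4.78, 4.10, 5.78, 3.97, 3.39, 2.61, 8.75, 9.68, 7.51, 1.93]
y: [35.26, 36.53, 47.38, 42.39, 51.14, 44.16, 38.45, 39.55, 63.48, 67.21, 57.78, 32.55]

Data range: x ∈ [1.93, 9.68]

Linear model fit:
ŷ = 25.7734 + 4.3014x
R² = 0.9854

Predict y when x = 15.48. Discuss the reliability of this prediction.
ŷ = 92.3591, but this is extrapolation (above the data range [1.93, 9.68]) and may be unreliable.

Prediction calculation:
ŷ = 25.7734 + 4.3014 × 15.48
ŷ = 92.3591

Reliability:
- Data range: x ∈ [1.93, 9.68]
- Prediction point: x = 15.48 is 5.80 units above the observed range → this is EXTRAPOLATION, not interpolation

Why that matters here:
- The linear relationship may not hold outside the observed range
- Real relationships often flatten, saturate, or turn nonlinear at extremes

The R² = 0.9854 only validates the fit within [1.93, 9.68]; treat ŷ = 92.3591 with caution.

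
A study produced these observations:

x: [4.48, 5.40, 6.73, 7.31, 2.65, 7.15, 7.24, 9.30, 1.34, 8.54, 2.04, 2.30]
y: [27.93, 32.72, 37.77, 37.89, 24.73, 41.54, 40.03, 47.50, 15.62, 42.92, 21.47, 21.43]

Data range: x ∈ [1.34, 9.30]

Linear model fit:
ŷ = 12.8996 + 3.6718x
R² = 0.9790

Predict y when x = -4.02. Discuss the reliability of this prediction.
ŷ = -1.8610, but this is extrapolation (below the data range [1.34, 9.30]) and may be unreliable.

Prediction calculation:
ŷ = 12.8996 + 3.6718 × (-4.02)
ŷ = -1.8610

Reliability:
- Data range: x ∈ [1.34, 9.30]
- Prediction point: x = -4.02 is 5.36 units below the observed range → this is EXTRAPOLATION, not interpolation

Why that matters here:
- The standard error of prediction grows with (x − x̄)², and x = -4.02 is far from x̄ = 5.37
- The linear relationship may not hold outside the observed range

The R² = 0.9790 only validates the fit within [1.34, 9.30]; treat ŷ = -1.8610 with caution.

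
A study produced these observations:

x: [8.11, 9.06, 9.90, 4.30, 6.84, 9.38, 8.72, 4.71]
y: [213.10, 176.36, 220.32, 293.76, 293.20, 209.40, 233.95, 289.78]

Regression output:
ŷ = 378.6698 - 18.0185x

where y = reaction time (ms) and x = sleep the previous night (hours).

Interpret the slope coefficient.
An increase of one hour in sleep is associated with a 18.0185 ms decrease in predicted reaction time.

The slope β₁ = -18.0185 gives the rate at which the fitted reaction time changes with sleep.

Interpretation:
- Sleep up by 1 hour → predicted reaction time decreases by 18.0185 ms
- This is a linear approximation: the same per-unit change is assumed across the whole observed x range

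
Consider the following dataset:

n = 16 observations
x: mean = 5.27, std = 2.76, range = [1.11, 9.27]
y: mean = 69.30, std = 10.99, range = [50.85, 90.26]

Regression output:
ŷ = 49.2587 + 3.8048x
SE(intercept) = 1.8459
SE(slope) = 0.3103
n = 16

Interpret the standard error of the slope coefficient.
SE(β̂₁) = 0.3103 is the estimated standard deviation of the slope estimate across repeated samples; relative to β̂₁ = 3.8048 that is 8.2%, a precise estimate.

SE(β̂₁) = s / √Sxx, where s is the residual standard deviation and Sxx = Σ(x − x̄)². It is the yardstick for how far β̂₁ = 3.8048 could plausibly be from the true slope.

Relative precision:
- SE / |β̂₁| = 0.3103 / 3.8048 = 8.2%
- Rule of thumb (under 20%: precise; 20% to under 50%: moderately precise; 50% or more: imprecise) → precise

Link to the t-test: t = β̂₁ / SE(β̂₁) = 3.8048 / 0.3103 = 12.2617, the statistic for H₀: β₁ = 0.

What drives SE(β̂₁): more residual scatter → larger SE.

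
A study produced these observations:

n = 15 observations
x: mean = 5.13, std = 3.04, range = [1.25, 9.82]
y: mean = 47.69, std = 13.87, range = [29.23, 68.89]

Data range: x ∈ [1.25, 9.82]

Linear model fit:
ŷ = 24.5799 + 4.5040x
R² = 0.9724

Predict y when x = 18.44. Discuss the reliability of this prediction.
ŷ = 107.6337, but this is extrapolation (above the data range [1.25, 9.82]) and may be unreliable.

Prediction calculation:
ŷ = 24.5799 + 4.5040 × 18.44
ŷ = 107.6337

Reliability:
- Data range: x ∈ [1.25, 9.82]
- Prediction point: x = 18.44 is 8.62 units above the observed range → this is EXTRAPOLATION, not interpolation

Why that matters here:
- Real relationships often flatten, saturate, or turn nonlinear at extremes
- R² describes fit only over the sampled x values; it says nothing about behaviour beyond them
- The standard error of prediction grows with (x − x̄)², and x = 18.44 is far from x̄ = 5.13

The R² = 0.9724 only validates the fit within [1.25, 9.82]; treat ŷ = 107.6337 with caution.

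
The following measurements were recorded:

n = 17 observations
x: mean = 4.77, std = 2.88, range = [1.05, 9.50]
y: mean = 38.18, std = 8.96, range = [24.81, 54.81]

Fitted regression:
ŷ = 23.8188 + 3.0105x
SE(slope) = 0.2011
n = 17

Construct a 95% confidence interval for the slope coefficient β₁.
The 95% CI for β₁ is (2.5819, 3.4391)

Confidence interval for the slope:

The 95% CI for β₁ is: β̂₁ ± t*(α/2, n-2) × SE(β̂₁)

Step 1: Find critical t-value
- Confidence level = 0.95
- Degrees of freedom = n - 2 = 17 - 2 = 15
- t*(α/2, 15) = 2.1314

Step 2: Calculate margin of error
Margin = 2.1314 × 0.2011 = 0.4286

Step 3: Construct interval
CI = 3.0105 ± 0.4286
CI = (2.5819, 3.4391)

Interpretation: intervals built this way capture the true β₁ in 95% of repeated samples; here the plausible range for the per-unit effect of x on y is 2.5819 to 3.4391.
Since 0 is outside the interval, a two-sided test at α = 0.05 would reject H₀: β₁ = 0.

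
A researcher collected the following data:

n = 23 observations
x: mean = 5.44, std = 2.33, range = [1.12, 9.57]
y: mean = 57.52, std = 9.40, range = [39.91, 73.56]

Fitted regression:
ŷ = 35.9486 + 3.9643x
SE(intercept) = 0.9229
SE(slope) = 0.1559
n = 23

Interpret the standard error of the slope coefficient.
The slope 3.9643 is pinned down to within about ±0.1559 (one SE) by these data — relative uncertainty 3.9%, i.e. precise.

SE(β̂₁) = 0.1559 says: if we drew many samples of n = 23 from the same population and refit each time, the fitted slopes would scatter with a standard deviation of roughly 0.1559 around the true β₁.

Relative precision:
- SE / |β̂₁| = 0.1559 / 3.9643 = 3.9%
- Rule of thumb (under 20%: precise; 20% to under 50%: moderately precise; 50% or more: imprecise) → precise

Link to the t-test: t = β̂₁ / SE(β̂₁) = 3.9643 / 0.1559 = 25.4285, the statistic for H₀: β₁ = 0.

What drives SE(β̂₁): wider spread of x values → smaller SE; larger n (here n = 23) → smaller SE; more residual scatter → larger SE.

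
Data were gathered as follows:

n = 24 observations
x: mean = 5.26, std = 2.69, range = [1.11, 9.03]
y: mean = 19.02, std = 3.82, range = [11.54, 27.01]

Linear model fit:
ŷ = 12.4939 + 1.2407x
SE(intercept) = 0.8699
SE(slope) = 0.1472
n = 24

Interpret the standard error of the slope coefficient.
The slope 1.2407 is pinned down to within about ±0.1472 (one SE) by these data — relative uncertainty 11.9%, i.e. precise.

SE(β̂₁) = s / √Sxx, where s is the residual standard deviation and Sxx = Σ(x − x̄)². It is the yardstick for how far β̂₁ = 1.2407 could plausibly be from the true slope.

Relative precision:
- SE / |β̂₁| = 0.1472 / 1.2407 = 11.9%
- Rule of thumb (under 20%: precise; 20% to under 50%: moderately precise; 50% or more: imprecise) → precise

Link to interval estimation: a confidence interval for β₁ is β̂₁ ± t* × 0.1472, so SE sets the half-width per unit of t*.

What drives SE(β̂₁): larger n (here n = 24) → smaller SE; wider spread of x values → smaller SE.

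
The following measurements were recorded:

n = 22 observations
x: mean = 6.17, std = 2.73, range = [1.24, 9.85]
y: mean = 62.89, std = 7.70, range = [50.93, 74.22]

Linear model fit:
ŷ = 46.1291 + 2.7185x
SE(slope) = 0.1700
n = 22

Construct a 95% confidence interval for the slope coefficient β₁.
The 95% CI for β₁ is (2.3639, 3.0731)

Confidence interval for the slope:

The 95% CI for β₁ is: β̂₁ ± t*(α/2, n-2) × SE(β̂₁)

Step 1: Find critical t-value
- Confidence level = 0.95
- Degrees of freedom = n - 2 = 22 - 2 = 20
- t*(α/2, 20) = 2.0860

Step 2: Calculate margin of error
Margin = 2.0860 × 0.1700 = 0.3546

Step 3: Construct interval
CI = 2.7185 ± 0.3546
CI = (2.3639, 3.0731)

Interpretation: intervals built this way capture the true β₁ in 95% of repeated samples; here the plausible range for the per-unit effect of x on y is 2.3639 to 3.0731.
Both endpoints are positive, so the data support a genuinely positive slope at this confidence level.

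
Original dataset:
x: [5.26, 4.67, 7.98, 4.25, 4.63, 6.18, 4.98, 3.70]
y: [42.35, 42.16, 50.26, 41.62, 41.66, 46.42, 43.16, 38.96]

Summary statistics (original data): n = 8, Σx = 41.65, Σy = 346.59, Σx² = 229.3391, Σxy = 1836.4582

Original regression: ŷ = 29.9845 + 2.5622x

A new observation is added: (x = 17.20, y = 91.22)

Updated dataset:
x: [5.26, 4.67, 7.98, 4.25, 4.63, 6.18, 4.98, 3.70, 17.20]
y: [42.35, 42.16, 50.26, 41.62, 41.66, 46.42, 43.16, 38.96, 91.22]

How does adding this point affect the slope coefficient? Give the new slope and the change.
The slope changes from 2.5622 to 3.8660 (change of +1.3038, or +50.9%).

The new point has HIGH LEVERAGE: x = 17.20 is far from the original mean x̄ = 41.65/8 ≈ 5.21 (original range [3.70, 7.98]).

Step 1: Update the sums with the new point (n goes from 8 to 9)
Σx  = 41.65 + 17.20 = 58.85
Σy  = 346.59 + 91.22 = 437.81
Σx² = 229.3391 + 17.20² = 229.3391 + 295.8400 = 525.1791
Σxy = 1836.4582 + 17.20×91.22 = 1836.4582 + 1568.9840 = 3405.4422

Step 2: Recompute the slope with b₁ = (nΣxy − ΣxΣy) / (nΣx² − (Σx)²)
Numerator   = 9×3405.4422 − 58.85×437.81 = 30648.9798 − 25765.1185 = 4883.8613
Denominator = 9×525.1791 − 58.85² = 4726.6119 − 3463.3225 = 1263.2894
b₁(new) = 4883.8613 / 1263.2894 = 3.8660

(Same formula on the original sums: (8×1836.4582 − 41.65×346.59) / (8×229.3391 − 41.65²) = 256.1921 / 99.9903 = 2.5622, matching the given fit.)

Step 3: Change in slope
Δβ₁ = 3.8660 − 2.5622 = +1.3038
Relative change = +1.3038 / 2.5622 × 100% = +50.9%
→ the slope increases when the point is added.

Because the point sits above the extension of the original line at a high-leverage x, it tilts the fit up.
In practice: refit with and without it and report both if conclusions differ.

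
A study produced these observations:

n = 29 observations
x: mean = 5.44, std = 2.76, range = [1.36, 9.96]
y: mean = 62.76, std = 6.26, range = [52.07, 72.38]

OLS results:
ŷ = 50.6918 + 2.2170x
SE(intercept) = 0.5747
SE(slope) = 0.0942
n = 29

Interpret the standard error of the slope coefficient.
The slope 2.2170 is pinned down to within about ±0.0942 (one SE) by these data — relative uncertainty 4.2%, i.e. precise.

What SE measures:
- The standard error quantifies the sampling variability of the coefficient estimate
- It is the estimated standard deviation of β̂₁ across hypothetical repeated samples of the same size
- Smaller SE → more precise estimate

Relative precision:
- SE / |β̂₁| = 0.0942 / 2.2170 = 4.2%
- Rule of thumb (under 20%: precise; 20% to under 50%: moderately precise; 50% or more: imprecise) → precise

Link to the t-test: t = β̂₁ / SE(β̂₁) = 2.2170 / 0.0942 = 23.5350, the statistic for H₀: β₁ = 0.

What drives SE(β̂₁): larger n (here n = 29) → smaller SE.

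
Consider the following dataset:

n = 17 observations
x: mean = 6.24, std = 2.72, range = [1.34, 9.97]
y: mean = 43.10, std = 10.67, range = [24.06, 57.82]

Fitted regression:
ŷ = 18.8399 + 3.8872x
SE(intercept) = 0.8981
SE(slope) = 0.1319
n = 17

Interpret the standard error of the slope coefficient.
The slope 3.8872 is pinned down to within about ±0.1319 (one SE) by these data — relative uncertainty 3.4%, i.e. precise.

SE(β̂₁) = 0.1319 says: if we drew many samples of n = 17 from the same population and refit each time, the fitted slopes would scatter with a standard deviation of roughly 0.1319 around the true β₁.

Relative precision:
- SE / |β̂₁| = 0.1319 / 3.8872 = 3.4%
- Rule of thumb (under 20%: precise; 20% to under 50%: moderately precise; 50% or more: imprecise) → precise

Rough 95% range (±2 SE): 3.8872 ± 0.2638 → (3.6234, 4.1510).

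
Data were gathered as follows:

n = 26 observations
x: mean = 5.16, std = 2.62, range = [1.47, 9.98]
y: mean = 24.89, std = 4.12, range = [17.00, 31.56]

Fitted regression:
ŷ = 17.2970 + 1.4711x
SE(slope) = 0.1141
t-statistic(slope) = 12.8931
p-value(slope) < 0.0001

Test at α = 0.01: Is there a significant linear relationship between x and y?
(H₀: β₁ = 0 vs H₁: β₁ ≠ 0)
p-value < 0.0001 < α = 0.01, so we reject H₀. The relationship is significant.

Hypothesis test for the slope coefficient:

H₀: β₁ = 0 (no linear relationship)
H₁: β₁ ≠ 0 (linear relationship exists)

Test statistic: t = β̂₁ / SE(β̂₁) = 1.4711 / 0.1141 = 12.8931

The p-value (<0.0001) is the probability, under H₀, of a t-statistic at least as extreme as |t| = 12.8931 (two-sided, df = n − 2 = 24).

Decision rule: reject H₀ if p-value < α.
p-value < 0.0001 < α = 0.01 → reject H₀.

At α = 0.01 the data do provide convincing evidence of a nonzero slope.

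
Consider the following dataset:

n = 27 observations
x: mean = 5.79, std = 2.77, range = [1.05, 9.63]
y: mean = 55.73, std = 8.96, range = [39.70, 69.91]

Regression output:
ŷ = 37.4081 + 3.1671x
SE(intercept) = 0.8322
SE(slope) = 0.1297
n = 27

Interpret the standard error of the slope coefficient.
SE(β̂₁) = 0.1297 is the estimated standard deviation of the slope estimate across repeated samples; relative to β̂₁ = 3.1671 that is 4.1%, a precise estimate.

What SE measures:
- The standard error quantifies the sampling variability of the coefficient estimate
- It is the estimated standard deviation of β̂₁ across hypothetical repeated samples of the same size
- Smaller SE → more precise estimate

Relative precision:
- SE / |β̂₁| = 0.1297 / 3.1671 = 4.1%
- Rule of thumb (under 20%: precise; 20% to under 50%: moderately precise; 50% or more: imprecise) → precise

Link to interval estimation: a confidence interval for β₁ is β̂₁ ± t* × 0.1297, so SE sets the half-width per unit of t*.

What drives SE(β̂₁): larger n (here n = 27) → smaller SE; more residual scatter → larger SE; wider spread of x values → smaller SE.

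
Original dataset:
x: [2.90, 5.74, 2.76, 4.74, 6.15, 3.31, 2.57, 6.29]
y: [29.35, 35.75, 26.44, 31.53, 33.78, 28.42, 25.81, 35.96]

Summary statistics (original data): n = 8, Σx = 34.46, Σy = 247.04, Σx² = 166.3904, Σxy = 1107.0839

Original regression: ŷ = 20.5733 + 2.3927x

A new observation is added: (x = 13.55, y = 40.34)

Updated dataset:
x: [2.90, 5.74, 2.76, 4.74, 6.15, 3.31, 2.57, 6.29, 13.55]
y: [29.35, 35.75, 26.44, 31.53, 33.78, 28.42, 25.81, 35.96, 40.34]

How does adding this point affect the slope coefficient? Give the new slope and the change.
Adding the point moves β₁ from 2.3927 to 1.2854, i.e. it decreases by 1.1073 (-46.3%).

The new point has HIGH LEVERAGE: x = 13.55 is far from the original mean x̄ = 34.46/8 ≈ 4.31 (original range [2.57, 6.29]).

Step 1: Update the sums with the new point (n goes from 8 to 9)
Σx  = 34.46 + 13.55 = 48.01
Σy  = 247.04 + 40.34 = 287.38
Σx² = 166.3904 + 13.55² = 166.3904 + 183.6025 = 349.9929
Σxy = 1107.0839 + 13.55×40.34 = 1107.0839 + 546.6070 = 1653.6909

Step 2: Recompute the slope with b₁ = (nΣxy − ΣxΣy) / (nΣx² − (Σx)²)
Numerator   = 9×1653.6909 − 48.01×287.38 = 14883.2181 − 13797.1138 = 1086.1043
Denominator = 9×349.9929 − 48.01² = 3149.9361 − 2304.9601 = 844.9760
b₁(new) = 1086.1043 / 844.9760 = 1.2854

(Same formula on the original sums: (8×1107.0839 − 34.46×247.04) / (8×166.3904 − 34.46²) = 343.6728 / 143.6316 = 2.3927, matching the given fit.)

Step 3: Change in slope
Δβ₁ = 1.2854 − 2.3927 = -1.1073
Relative change = -1.1073 / 2.3927 × 100% = -46.3%
→ the slope decreases when the point is added.

A high-leverage point only changes the slope if it is off the original line; here y = 40.34 is below the original trend, so the slope decreases.
In practice: investigate whether it comes from the same population as the rest of the sample.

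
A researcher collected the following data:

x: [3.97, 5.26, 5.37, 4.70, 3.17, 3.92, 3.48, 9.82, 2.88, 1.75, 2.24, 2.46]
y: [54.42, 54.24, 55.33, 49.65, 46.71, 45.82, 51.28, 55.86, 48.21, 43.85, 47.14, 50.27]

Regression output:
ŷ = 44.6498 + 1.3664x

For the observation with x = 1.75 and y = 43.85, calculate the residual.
Residual = -3.1910

The residual is the difference between the actual value and the predicted value:

Residual = y - ŷ

Step 1: Calculate predicted value
ŷ = 44.6498 + 1.3664 × 1.75
ŷ = 47.0410

Step 2: Calculate residual
Residual = 43.85 - 47.0410
Residual = -3.1910

Interpretation: the model overestimates the actual value by 3.1910 at this point (negative residual → observation lies below the fitted line).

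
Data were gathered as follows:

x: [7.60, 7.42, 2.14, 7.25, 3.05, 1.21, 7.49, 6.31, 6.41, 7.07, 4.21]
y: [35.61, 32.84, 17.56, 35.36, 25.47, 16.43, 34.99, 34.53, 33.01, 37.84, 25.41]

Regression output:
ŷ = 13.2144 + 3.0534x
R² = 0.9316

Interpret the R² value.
The model explains 93.16% of the variance in y (R² = 0.9316), leaving 6.84% unexplained; the fit is strong.

R² (coefficient of determination) measures the proportion of variance in y explained by the regression model.

Here R² = 0.9316:
- Explained: 93.16% of the variation in y
- Unexplained (residual): 100% − 93.16% = 6.84%
- Rule of thumb (below 0.3 weak; 0.3 to below 0.7 moderate; 0.7 and above strong) → strong

Calculation: R² = 1 − (SS_res / SS_tot), where SS_res is the sum of squared residuals and SS_tot the total sum of squares.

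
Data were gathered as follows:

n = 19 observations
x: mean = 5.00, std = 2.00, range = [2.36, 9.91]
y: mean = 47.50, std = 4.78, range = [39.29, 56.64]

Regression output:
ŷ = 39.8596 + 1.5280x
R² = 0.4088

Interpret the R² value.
The model explains 40.88% of the variance in y (R² = 0.4088), leaving 59.12% unexplained; the fit is moderate.

The coefficient of determination R² is the fraction of the total variation in y that the fitted line accounts for.

Here R² = 0.4088:
- Explained: 40.88% of the variation in y
- Unexplained (residual): 100% − 40.88% = 59.12%
- Rule of thumb (below 0.3 weak; 0.3 to below 0.7 moderate; 0.7 and above strong) → moderate

Calculation: R² = 1 − (SS_res / SS_tot), where SS_res is the sum of squared residuals and SS_tot the total sum of squares.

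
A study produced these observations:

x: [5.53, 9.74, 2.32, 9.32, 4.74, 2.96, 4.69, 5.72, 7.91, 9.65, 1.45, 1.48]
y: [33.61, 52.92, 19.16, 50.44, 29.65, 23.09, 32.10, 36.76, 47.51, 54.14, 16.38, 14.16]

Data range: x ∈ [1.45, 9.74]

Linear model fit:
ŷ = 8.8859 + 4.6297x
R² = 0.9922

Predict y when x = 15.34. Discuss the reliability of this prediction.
ŷ = 79.9055, but this is extrapolation (above the data range [1.45, 9.74]) and may be unreliable.

Prediction calculation:
ŷ = 8.8859 + 4.6297 × 15.34
ŷ = 79.9055

Reliability:
- Data range: x ∈ [1.45, 9.74]
- Prediction point: x = 15.34 is 5.60 units above the observed range → this is EXTRAPOLATION, not interpolation

Why that matters here:
- There are no observations near this x to validate the fitted line there
- The standard error of prediction grows with (x − x̄)², and x = 15.34 is far from x̄ = 5.46

A defensible statement: 'if the linear trend continued to x = 15.34, y would be about 79.9055' — the premise is untested.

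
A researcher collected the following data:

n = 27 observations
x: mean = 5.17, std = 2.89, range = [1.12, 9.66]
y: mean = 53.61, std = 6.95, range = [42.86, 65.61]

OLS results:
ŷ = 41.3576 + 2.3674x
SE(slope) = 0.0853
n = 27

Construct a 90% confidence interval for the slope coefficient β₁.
The 90% CI for β₁ is (2.2217, 2.5131)

Confidence interval for the slope:

The 90% CI for β₁ is: β̂₁ ± t*(α/2, n-2) × SE(β̂₁)

Step 1: Find critical t-value
- Confidence level = 0.9
- Degrees of freedom = n - 2 = 27 - 2 = 25
- t*(α/2, 25) = 1.7081

Step 2: Calculate margin of error
Margin = 1.7081 × 0.0853 = 0.1457

Step 3: Construct interval
CI = 2.3674 ± 0.1457
CI = (2.2217, 2.5131)

Interpretation: intervals built this way capture the true β₁ in 90% of repeated samples; here the plausible range for the per-unit effect of x on y is 2.2217 to 2.5131.
The interval does not include 0, suggesting a significant linear relationship.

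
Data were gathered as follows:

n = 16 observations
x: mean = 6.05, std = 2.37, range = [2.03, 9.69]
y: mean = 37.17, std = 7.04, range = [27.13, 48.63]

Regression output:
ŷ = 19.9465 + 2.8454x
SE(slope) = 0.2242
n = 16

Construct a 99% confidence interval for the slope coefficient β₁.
The 99% CI for β₁ is (2.1780, 3.5128)

Confidence interval for the slope:

The 99% CI for β₁ is: β̂₁ ± t*(α/2, n-2) × SE(β̂₁)

Step 1: Find critical t-value
- Confidence level = 0.99
- Degrees of freedom = n - 2 = 16 - 2 = 14
- t*(α/2, 14) = 2.9768

Step 2: Calculate margin of error
Margin = 2.9768 × 0.2242 = 0.6674

Step 3: Construct interval
CI = 2.8454 ± 0.6674
CI = (2.1780, 3.5128)

Interpretation: intervals built this way capture the true β₁ in 99% of repeated samples; here the plausible range for the per-unit effect of x on y is 2.1780 to 3.5128.
The interval does not include 0, suggesting a significant linear relationship.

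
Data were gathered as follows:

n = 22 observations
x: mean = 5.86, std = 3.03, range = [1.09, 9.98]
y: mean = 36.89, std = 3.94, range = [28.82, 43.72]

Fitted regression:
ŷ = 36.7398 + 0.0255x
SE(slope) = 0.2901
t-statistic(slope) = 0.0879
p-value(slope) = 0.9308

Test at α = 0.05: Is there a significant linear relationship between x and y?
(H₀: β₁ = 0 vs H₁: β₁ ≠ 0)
Since p-value = 0.9308 ≥ α = 0.05, fail to reject H₀ — the slope is not significantly different from 0.

Hypothesis test for the slope coefficient:

H₀: β₁ = 0 (no linear relationship)
H₁: β₁ ≠ 0 (linear relationship exists)

Test statistic: t = β̂₁ / SE(β̂₁) = 0.0255 / 0.2901 = 0.0879

p = 0.9308: how often a slope estimate this far from 0 (in SE units) would arise by chance if β₁ were truly 0.

Decision rule: reject H₀ if p-value < α.
p-value = 0.9308 ≥ α = 0.05 → fail to reject H₀.

There is not sufficient evidence at the 5% significance level to conclude that a linear relationship exists between x and y.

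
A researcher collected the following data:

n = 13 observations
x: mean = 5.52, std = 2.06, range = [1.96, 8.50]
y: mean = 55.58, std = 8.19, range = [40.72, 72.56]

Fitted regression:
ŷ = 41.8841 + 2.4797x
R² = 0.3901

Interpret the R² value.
The model explains 39.01% of the variance in y (R² = 0.3901), leaving 60.99% unexplained; the fit is moderate.

The coefficient of determination R² is the fraction of the total variation in y that the fitted line accounts for.

Here R² = 0.3901:
- Explained: 39.01% of the variation in y
- Unexplained (residual): 100% − 39.01% = 60.99%
- Rule of thumb (below 0.3 weak; 0.3 to below 0.7 moderate; 0.7 and above strong) → moderate

Equivalently, for simple linear regression R² = r², so |r| = √0.3901 ≈ 0.6246.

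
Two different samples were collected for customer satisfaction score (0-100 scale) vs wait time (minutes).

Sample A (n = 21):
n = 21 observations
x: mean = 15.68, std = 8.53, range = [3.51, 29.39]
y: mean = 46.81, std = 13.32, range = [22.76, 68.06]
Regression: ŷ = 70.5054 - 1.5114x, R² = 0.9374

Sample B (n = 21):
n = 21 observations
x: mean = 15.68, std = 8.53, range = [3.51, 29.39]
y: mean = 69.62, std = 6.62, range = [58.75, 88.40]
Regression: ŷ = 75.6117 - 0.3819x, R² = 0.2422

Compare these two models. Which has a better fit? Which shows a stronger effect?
Model A has the better fit (R² = 0.9374 vs 0.2422). Model A shows the stronger effect (|β₁| = 1.5114 vs 0.3819).

Model Comparison:

Which explains more variance? (R²)
- Model A: R² = 0.9374 → 93.74% of variance in satisfaction score explained
- Model B: R² = 0.2422 → 24.22% of variance in satisfaction score explained
- 0.9374 > 0.2422 → Model A has the better fit

Effect size (slope magnitude):
- Model A: β₁ = -1.5114 → predicted satisfaction score falls 1.5114 points per additional minute of wait time
- Model B: β₁ = -0.3819 → predicted satisfaction score falls 0.3819 points per additional minute of wait time
- |-1.5114| > |-0.3819| → Model A shows the stronger marginal effect

Notes:
- The two samples could reflect different populations, time periods, or measurement quality.
- R² measures how tightly points cluster around the line; β₁ measures how steep the line is — they answer different questions.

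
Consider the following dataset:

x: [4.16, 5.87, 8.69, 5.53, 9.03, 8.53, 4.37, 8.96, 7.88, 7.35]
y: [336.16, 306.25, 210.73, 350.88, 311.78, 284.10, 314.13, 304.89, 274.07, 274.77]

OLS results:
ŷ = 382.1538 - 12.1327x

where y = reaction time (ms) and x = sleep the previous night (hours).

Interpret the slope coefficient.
On average, reaction time is about 12.1327 ms lower for every extra hour of sleep.

The slope coefficient β₁ = -12.1327 represents the marginal effect of sleep on reaction time.

Interpretation:
- Sleep up by 1 hour → predicted reaction time decreases by 12.1327 ms
- The effect is assumed constant over the observed range of x (linearity)
- The slope describes association in these data, not necessarily a causal effect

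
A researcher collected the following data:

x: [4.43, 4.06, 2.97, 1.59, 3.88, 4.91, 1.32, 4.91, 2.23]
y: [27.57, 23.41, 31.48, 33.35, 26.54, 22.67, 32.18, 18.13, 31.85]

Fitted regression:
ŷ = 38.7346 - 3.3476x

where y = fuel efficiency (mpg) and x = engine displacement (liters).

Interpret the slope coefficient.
On average, fuel efficiency is about 3.3476 mpg lower for every extra liter of engine displacement.

The slope β₁ = -3.3476 gives the rate at which the fitted fuel efficiency changes with engine displacement.

Interpretation:
- Engine displacement up by 1 liter → predicted fuel efficiency decreases by 3.3476 mpg
- The effect is assumed constant over the observed range of x (linearity)
- The sign (−) gives the direction; the magnitude 3.3476 gives the size of the effect per liter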